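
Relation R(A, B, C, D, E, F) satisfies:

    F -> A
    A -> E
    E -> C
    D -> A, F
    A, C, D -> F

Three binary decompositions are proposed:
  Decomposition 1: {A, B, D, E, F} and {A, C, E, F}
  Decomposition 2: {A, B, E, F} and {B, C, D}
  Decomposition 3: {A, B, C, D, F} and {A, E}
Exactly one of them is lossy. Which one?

Decomposition 1: common = {A, E, F}, closure = {A, C, E, F} → lossless.
Decomposition 2: common = {B}, closure = {B} → lossy.
Decomposition 3: common = {A}, closure = {A, C, E} → lossless.

Decomposition 2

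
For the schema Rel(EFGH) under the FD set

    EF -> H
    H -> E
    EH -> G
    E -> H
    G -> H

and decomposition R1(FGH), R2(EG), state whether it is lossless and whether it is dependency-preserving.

lossless and dependency-preserving

Lossless test: (G)⁺ = {EGH}, which contains all of one fragment — lossless.
Dependency preservation: EF → H; H → E; EH → G; E → H are not contained in any single fragment, but the restricted closure of each left-hand side across the fragments still reaches the right-hand side; the remaining FDs each lie inside some fragment. All dependencies are preserved.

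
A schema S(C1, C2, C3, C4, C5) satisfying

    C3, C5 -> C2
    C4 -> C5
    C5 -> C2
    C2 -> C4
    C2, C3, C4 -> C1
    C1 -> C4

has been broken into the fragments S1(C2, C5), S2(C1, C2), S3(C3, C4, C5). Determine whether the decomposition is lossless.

No

Chase test. Columns are C1, C2, C3, C4, C5; row i has aⱼ where attribute j ∈ Si, else bᵢⱼ.
Initial tableau (one row per fragment):
  row 1: b11 a2 b13 b14 a5
  row 2: a1 a2 b23 b24 b25
  row 3: b31 b32 a3 a4 a5
Rows 1 and 3 agree on C5; apply C5→C2 and equate their C2 entries.
Rows 1 and 2 agree on C2; apply C2→C4 and equate their C4 entries.
Rows 1 and 3 agree on C2; apply C2→C4 and equate their C4 entries.
Rows 1 and 2 agree on C4; apply C4→C5 and equate their C5 entries.
No row becomes fully distinguished — the join is lossy.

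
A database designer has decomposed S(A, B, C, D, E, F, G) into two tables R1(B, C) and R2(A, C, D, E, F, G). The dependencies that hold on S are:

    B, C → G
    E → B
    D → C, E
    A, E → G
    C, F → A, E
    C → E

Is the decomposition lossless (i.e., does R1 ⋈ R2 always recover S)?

Common attributes: R1 ∩ R2 = {C}.
Closure of {C}: C → E applies, adding E; E → B applies, adding B; B, C → G applies, adding G. So (C)⁺ = {B, C, E, G}.
This closure contains every attribute of R1, so R1 ∩ R2 → R1. The join is lossless.

Yes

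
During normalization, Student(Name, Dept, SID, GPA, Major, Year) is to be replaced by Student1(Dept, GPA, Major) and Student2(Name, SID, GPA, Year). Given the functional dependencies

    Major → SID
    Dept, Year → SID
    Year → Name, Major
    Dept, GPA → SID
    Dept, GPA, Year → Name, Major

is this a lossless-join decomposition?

Common attributes: Student1 ∩ Student2 = {GPA}.
No dependency enlarges {GPA}, so (GPA)⁺ = {GPA}.
The closure contains neither all of Student1 = {Dept, GPA, Major} nor all of Student2 = {Name, SID, GPA, Year}, so the common attributes are not a superkey of either fragment. The join is lossy.

No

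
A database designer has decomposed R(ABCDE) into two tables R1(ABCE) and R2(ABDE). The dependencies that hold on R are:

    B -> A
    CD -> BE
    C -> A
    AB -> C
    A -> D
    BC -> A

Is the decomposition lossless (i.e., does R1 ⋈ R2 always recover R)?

Common attributes: R1 ∩ R2 = {ABE}.
Closure of {ABE}: AB → C applies, adding C; A → D applies, adding D. So (ABE)⁺ = {ABCDE}.
This closure contains every attribute of R1, so R1 ∩ R2 → R1. The join is lossless.

Yes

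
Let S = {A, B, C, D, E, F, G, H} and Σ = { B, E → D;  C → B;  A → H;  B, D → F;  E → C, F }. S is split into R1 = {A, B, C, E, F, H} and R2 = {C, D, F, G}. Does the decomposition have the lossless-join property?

No

Common attributes: R1 ∩ R2 = {C, F}.
Closure of {C, F}: C → B applies, adding B. So (C, F)⁺ = {B, C, F}.
The closure contains neither all of R1 = {A, B, C, E, F, H} nor all of R2 = {C, D, F, G}, so the common attributes are not a superkey of either fragment. The join is lossy.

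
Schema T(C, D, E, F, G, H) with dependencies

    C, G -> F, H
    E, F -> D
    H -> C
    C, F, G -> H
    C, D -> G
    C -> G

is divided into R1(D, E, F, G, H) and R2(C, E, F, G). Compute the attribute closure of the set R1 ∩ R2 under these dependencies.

R1 ∩ R2 = {E, F, G}.
E, F → D applies, adding D
Closure: {D, E, F, G}.

D, E, F, G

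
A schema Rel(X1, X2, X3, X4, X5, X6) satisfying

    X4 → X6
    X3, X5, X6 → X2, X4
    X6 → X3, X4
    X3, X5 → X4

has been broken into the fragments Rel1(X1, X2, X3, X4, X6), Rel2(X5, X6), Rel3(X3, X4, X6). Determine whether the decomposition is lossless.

Chase test. Columns are X1, X2, X3, X4, X5, X6; row i has aⱼ where attribute j ∈ Reli, else bᵢⱼ.
Initial tableau (one row per fragment):
  row 1: a1 a2 a3 a4 b15 a6
  row 2: b21 b22 b23 b24 a5 a6
  row 3: b31 b32 a3 a4 b35 a6
Rows 1 and 2 agree on X6; apply X6→X3, X4 and equate their X3, X4 entries.
No row becomes fully distinguished — the join is lossy.

No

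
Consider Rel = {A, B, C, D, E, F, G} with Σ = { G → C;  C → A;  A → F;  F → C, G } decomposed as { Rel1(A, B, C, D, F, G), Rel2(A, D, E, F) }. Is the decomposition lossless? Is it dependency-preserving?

Lossless test: (A, D, F)⁺ = {A, C, D, F, G}, which is a superkey of neither fragment — lossy.
Dependency preservation: every FD's attributes lie within a single fragment, so each can be enforced locally — preserved.

lossy but dependency-preserving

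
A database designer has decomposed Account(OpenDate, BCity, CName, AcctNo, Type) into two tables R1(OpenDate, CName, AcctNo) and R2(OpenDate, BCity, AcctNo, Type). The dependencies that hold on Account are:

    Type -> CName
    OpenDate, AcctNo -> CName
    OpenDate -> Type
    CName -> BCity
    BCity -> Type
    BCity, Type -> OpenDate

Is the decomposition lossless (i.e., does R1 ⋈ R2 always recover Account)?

Common attributes: R1 ∩ R2 = {OpenDate, AcctNo}.
Closure of {OpenDate, AcctNo}: OpenDate, AcctNo → CName applies, adding CName; OpenDate → Type applies, adding Type; CName → BCity applies, adding BCity. So (OpenDate, AcctNo)⁺ = {OpenDate, BCity, CName, AcctNo, Type}.
This closure contains every attribute of R1, so R1 ∩ R2 → R1. The join is lossless.

Yes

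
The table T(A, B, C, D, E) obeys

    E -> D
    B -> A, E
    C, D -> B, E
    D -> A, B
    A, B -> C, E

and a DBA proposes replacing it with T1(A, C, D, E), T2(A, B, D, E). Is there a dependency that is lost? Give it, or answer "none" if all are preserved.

E → D lies within T1.
B → A, E lies within T2.
C, D → B, E: restricted closure across fragments reaches B, E.
D → A, B lies within T2.
A, B → C, E: restricted closure across fragments reaches C, E.
Every dependency is enforceable on the fragments, so the decomposition is dependency-preserving.

none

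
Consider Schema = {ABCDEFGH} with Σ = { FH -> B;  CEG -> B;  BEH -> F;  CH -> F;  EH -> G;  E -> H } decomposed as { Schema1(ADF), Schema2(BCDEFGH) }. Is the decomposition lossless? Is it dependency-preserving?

lossy but dependency-preserving

Lossless test: (DF)⁺ = {DF}, which is a superkey of neither fragment — lossy.
Dependency preservation: every FD's attributes lie within a single fragment, so each can be enforced locally — preserved.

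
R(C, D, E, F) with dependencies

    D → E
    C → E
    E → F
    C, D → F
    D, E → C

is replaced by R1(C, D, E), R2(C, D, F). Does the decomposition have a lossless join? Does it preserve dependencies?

Lossless test: (C, D)⁺ = {C, D, E, F}, which contains all of one fragment — lossless.
Dependency preservation: the restricted closure of {E} across the fragments never reaches {F}, so E → F cannot be enforced without a join — not preserved.

lossless but not dependency-preserving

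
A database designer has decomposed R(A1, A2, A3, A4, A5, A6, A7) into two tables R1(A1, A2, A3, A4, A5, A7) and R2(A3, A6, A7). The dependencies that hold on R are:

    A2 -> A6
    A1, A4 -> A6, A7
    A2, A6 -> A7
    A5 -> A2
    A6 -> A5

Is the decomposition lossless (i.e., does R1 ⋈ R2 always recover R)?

No

Common attributes: R1 ∩ R2 = {A3, A7}.
No dependency enlarges {A3, A7}, so (A3, A7)⁺ = {A3, A7}.
The closure contains neither all of R1 = {A1, A2, A3, A4, A5, A7} nor all of R2 = {A3, A6, A7}, so the common attributes are not a superkey of either fragment. The join is lossy.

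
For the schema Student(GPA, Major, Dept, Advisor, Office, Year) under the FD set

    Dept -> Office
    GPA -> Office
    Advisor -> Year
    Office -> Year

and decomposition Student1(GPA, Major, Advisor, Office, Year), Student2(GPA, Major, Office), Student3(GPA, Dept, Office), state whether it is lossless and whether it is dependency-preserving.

Lossless test (chase): Rows 1 and 2 agree on Office; apply Office→Year and equate their Year entries. Rows 1 and 3 agree on Office; apply Office→Year and equate their Year entries. No row becomes fully distinguished — the join is lossy.
Dependency preservation: every FD's attributes lie within a single fragment, so each can be enforced locally — preserved.

lossy but dependency-preserving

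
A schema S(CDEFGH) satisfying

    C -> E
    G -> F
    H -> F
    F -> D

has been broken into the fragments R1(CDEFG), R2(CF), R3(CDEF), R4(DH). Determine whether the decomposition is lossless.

Chase test. Columns are CDEFGH; row i has aⱼ where attribute j ∈ Ri, else bᵢⱼ.
Initial tableau (one row per fragment):
  row 1: a1 a2 a3 a4 a5 b16
  row 2: a1 b22 b23 a4 b25 b26
  row 3: a1 a2 a3 a4 b35 b36
  row 4: b41 a2 b43 b44 b45 a6
Rows 1 and 2 agree on C; apply C→E and equate their E entries.
Rows 1 and 2 agree on F; apply F→D and equate their D entries.
No row becomes fully distinguished — the join is lossy.

No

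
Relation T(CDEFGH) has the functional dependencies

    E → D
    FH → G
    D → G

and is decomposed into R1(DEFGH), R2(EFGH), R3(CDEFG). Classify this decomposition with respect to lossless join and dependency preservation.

Lossless test (chase): Rows 1 and 2 agree on E; apply E→D and equate their D entries. No row becomes fully distinguished — the join is lossy.
Dependency preservation: every FD's attributes lie within a single fragment, so each can be enforced locally — preserved.

lossy but dependency-preserving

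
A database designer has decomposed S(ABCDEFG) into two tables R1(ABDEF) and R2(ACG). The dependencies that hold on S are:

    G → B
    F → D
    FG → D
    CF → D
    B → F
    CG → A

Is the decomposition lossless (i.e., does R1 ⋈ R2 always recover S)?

Common attributes: R1 ∩ R2 = {A}.
No dependency enlarges {A}, so (A)⁺ = {A}.
The closure contains neither all of R1 = {ABDEF} nor all of R2 = {ACG}, so the common attributes are not a superkey of either fragment. The join is lossy.

No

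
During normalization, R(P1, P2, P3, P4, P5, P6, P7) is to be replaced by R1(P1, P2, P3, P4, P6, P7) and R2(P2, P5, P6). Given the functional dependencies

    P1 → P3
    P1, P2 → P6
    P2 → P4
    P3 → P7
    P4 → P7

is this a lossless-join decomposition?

Common attributes: R1 ∩ R2 = {P2, P6}.
Closure of {P2, P6}: P2 → P4 applies, adding P4; P4 → P7 applies, adding P7. So (P2, P6)⁺ = {P2, P4, P6, P7}.
The closure contains neither all of R1 = {P1, P2, P3, P4, P6, P7} nor all of R2 = {P2, P5, P6}, so the common attributes are not a superkey of either fragment. The join is lossy.

No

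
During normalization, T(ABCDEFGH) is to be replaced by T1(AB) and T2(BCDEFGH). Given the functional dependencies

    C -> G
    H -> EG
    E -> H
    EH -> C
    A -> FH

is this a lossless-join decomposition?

No

Common attributes: T1 ∩ T2 = {B}.
No dependency enlarges {B}, so (B)⁺ = {B}.
The closure contains neither all of T1 = {AB} nor all of T2 = {BCDEFGH}, so the common attributes are not a superkey of either fragment. The join is lossy.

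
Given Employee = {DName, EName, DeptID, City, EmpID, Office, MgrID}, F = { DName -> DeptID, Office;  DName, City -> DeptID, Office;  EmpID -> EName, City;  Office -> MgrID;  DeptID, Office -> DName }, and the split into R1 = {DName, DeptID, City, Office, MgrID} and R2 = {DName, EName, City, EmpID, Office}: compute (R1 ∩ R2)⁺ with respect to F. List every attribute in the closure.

R1 ∩ R2 = {DName, City, Office}.
DName → DeptID, Office applies, adding DeptID
Office → MgrID applies, adding MgrID
Closure: {DName, DeptID, City, Office, MgrID}.

DName, DeptID, City, Office, MgrID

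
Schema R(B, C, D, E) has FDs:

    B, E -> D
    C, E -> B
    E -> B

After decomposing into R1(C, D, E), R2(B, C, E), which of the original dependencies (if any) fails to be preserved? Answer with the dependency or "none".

none

B, E → D: restricted closure across fragments reaches D.
C, E → B lies within R2.
E → B lies within R2.
Every dependency is enforceable on the fragments, so the decomposition is dependency-preserving.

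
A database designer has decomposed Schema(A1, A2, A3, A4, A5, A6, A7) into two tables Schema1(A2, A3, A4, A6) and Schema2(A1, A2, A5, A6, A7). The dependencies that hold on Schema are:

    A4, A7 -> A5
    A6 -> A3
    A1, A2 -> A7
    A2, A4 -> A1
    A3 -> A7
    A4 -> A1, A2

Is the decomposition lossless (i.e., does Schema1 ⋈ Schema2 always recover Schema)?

Common attributes: Schema1 ∩ Schema2 = {A2, A6}.
Closure of {A2, A6}: A6 → A3 applies, adding A3; A3 → A7 applies, adding A7. So (A2, A6)⁺ = {A2, A3, A6, A7}.
The closure contains neither all of Schema1 = {A2, A3, A4, A6} nor all of Schema2 = {A1, A2, A5, A6, A7}, so the common attributes are not a superkey of either fragment. The join is lossy.

No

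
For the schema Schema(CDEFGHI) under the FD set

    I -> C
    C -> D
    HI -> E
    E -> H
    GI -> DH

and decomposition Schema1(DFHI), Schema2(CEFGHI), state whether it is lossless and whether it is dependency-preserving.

lossless but not dependency-preserving

Lossless test: (FHI)⁺ = {CDEFHI}, which contains all of one fragment — lossless.
Dependency preservation: the restricted closure of {C} across the fragments never reaches {D}, so C → D cannot be enforced without a join — not preserved.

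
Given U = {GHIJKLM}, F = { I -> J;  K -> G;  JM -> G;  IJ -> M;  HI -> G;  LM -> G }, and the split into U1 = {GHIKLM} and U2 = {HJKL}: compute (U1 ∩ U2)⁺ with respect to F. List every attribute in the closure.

U1 ∩ U2 = {HKL}.
K → G applies, adding G
Closure: {GHKL}.

GHKL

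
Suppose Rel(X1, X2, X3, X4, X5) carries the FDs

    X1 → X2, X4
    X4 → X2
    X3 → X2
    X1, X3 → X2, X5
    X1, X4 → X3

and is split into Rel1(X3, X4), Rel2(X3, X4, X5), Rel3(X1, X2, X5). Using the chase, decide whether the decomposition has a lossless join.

No

Chase test. Columns are X1, X2, X3, X4, X5; row i has aⱼ where attribute j ∈ Reli, else bᵢⱼ.
Initial tableau (one row per fragment):
  row 1: b11 b12 a3 a4 b15
  row 2: b21 b22 a3 a4 a5
  row 3: a1 a2 b33 b34 a5
Rows 1 and 2 agree on X4; apply X4→X2 and equate their X2 entries.
No row becomes fully distinguished — the join is lossy.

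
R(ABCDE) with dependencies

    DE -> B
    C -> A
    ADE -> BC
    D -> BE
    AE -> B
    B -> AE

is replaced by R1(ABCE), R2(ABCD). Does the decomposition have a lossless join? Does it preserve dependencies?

lossless and dependency-preserving

Lossless test: (ABC)⁺ = {ABCE}, which contains all of one fragment — lossless.
Dependency preservation: DE → B; ADE → BC; D → BE are not contained in any single fragment, but the restricted closure of each left-hand side across the fragments still reaches the right-hand side; the remaining FDs each lie inside some fragment. All dependencies are preserved.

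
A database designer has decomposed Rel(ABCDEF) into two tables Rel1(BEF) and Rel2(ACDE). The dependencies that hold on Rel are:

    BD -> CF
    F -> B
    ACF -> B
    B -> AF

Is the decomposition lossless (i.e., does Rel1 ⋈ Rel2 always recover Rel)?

Common attributes: Rel1 ∩ Rel2 = {E}.
No dependency enlarges {E}, so (E)⁺ = {E}.
The closure contains neither all of Rel1 = {BEF} nor all of Rel2 = {ACDE}, so the common attributes are not a superkey of either fragment. The join is lossy.

No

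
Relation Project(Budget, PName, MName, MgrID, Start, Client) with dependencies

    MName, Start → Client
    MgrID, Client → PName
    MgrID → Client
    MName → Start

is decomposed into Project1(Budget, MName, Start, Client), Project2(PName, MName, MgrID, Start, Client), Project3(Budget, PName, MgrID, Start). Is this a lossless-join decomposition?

No

Chase test. Columns are Budget, PName, MName, MgrID, Start, Client; row i has aⱼ where attribute j ∈ Projecti, else bᵢⱼ.
Initial tableau (one row per fragment):
  row 1: a1 b12 a3 b14 a5 a6
  row 2: b21 a2 a3 a4 a5 a6
  row 3: a1 a2 b33 a4 a5 b36
Rows 2 and 3 agree on MgrID; apply MgrID→Client and equate their Client entries.
No row becomes fully distinguished — the join is lossy.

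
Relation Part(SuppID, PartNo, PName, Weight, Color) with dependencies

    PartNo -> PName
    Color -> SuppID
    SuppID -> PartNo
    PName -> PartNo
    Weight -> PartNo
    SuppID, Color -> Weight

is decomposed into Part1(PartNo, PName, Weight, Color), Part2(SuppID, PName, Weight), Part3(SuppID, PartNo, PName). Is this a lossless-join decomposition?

Chase test. Columns are SuppID, PartNo, PName, Weight, Color; row i has aⱼ where attribute j ∈ Parti, else bᵢⱼ.
Initial tableau (one row per fragment):
  row 1: b11 a2 a3 a4 a5
  row 2: a1 b22 a3 a4 b25
  row 3: a1 a2 a3 b34 b35
Rows 2 and 3 agree on SuppID; apply SuppID→PartNo and equate their PartNo entries.
No row becomes fully distinguished — the join is lossy.

No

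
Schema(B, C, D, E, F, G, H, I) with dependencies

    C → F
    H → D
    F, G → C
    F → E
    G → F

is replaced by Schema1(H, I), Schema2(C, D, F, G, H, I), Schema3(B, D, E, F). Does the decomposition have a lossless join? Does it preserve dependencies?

Lossless test (chase): Rows 1 and 2 agree on H; apply H→D and equate their D entries. Rows 2 and 3 agree on F; apply F→E and equate their E entries. No row becomes fully distinguished — the join is lossy.
Dependency preservation: every FD's attributes lie within a single fragment, so each can be enforced locally — preserved.

lossy but dependency-preserving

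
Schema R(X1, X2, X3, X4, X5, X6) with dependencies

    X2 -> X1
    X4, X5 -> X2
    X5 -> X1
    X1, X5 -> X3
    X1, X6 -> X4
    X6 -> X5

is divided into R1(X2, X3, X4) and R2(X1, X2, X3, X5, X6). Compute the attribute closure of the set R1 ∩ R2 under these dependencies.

R1 ∩ R2 = {X2, X3}.
X2 → X1 applies, adding X1
Closure: {X1, X2, X3}.

X1, X2, X3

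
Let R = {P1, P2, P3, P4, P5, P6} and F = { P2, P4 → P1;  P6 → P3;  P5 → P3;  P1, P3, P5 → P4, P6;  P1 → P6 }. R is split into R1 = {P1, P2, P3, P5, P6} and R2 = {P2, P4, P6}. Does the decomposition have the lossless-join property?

No

Common attributes: R1 ∩ R2 = {P2, P6}.
Closure of {P2, P6}: P6 → P3 applies, adding P3. So (P2, P6)⁺ = {P2, P3, P6}.
The closure contains neither all of R1 = {P1, P2, P3, P5, P6} nor all of R2 = {P2, P4, P6}, so the common attributes are not a superkey of either fragment. The join is lossy.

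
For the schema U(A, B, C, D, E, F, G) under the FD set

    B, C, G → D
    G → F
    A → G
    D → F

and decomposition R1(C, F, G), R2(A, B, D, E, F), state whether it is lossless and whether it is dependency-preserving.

lossy and not dependency-preserving

Lossless test: (F)⁺ = {F}, which is a superkey of neither fragment — lossy.
Dependency preservation: the restricted closure of {B, C, G} across the fragments never reaches {D}, so B, C, G → D cannot be enforced without a join — not preserved.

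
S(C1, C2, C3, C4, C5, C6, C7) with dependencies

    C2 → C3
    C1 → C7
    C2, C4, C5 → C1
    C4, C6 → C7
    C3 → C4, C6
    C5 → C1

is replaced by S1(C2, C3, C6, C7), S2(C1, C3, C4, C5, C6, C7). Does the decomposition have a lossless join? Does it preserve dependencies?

Lossless test: (C3, C6, C7)⁺ = {C3, C4, C6, C7}, which is a superkey of neither fragment — lossy.
Dependency preservation: C2, C4, C5 → C1 is not contained in any single fragment, but the restricted closure of its left-hand side across the fragments still reaches the right-hand side; the remaining FDs each lie inside some fragment. All dependencies are preserved.

lossy but dependency-preserving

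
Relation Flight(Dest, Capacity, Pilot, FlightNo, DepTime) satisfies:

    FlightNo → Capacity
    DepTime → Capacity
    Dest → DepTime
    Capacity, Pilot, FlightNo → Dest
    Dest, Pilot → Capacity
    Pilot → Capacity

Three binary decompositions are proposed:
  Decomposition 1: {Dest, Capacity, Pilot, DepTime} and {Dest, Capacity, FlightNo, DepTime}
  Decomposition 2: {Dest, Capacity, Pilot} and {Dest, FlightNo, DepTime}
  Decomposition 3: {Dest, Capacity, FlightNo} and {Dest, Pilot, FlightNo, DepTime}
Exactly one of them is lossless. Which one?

Decomposition 1: common = {Dest, Capacity, DepTime}, closure = {Dest, Capacity, DepTime} → lossy.
Decomposition 2: common = {Dest}, closure = {Dest, Capacity, DepTime} → lossy.
Decomposition 3: common = {Dest, FlightNo}, closure = {Dest, Capacity, FlightNo, DepTime} → lossless.

Decomposition 3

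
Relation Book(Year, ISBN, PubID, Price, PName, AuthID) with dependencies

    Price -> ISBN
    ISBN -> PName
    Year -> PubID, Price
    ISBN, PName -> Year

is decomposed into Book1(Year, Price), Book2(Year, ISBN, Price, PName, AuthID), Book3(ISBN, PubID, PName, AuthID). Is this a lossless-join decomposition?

Chase test. Columns are Year, ISBN, PubID, Price, PName, AuthID; row i has aⱼ where attribute j ∈ Booki, else bᵢⱼ.
Initial tableau (one row per fragment):
  row 1: a1 b12 b13 a4 b15 b16
  row 2: a1 a2 b23 a4 a5 a6
  row 3: b31 a2 a3 b34 a5 a6
Rows 1 and 2 agree on Price; apply Price→ISBN and equate their ISBN entries.
Rows 1 and 2 agree on ISBN; apply ISBN→PName and equate their PName entries.
Rows 1 and 2 agree on Year; apply Year→PubID, Price and equate their PubID, Price entries.
Rows 1 and 3 agree on ISBN, PName; apply ISBN, PName→Year and equate their Year entries.
Rows 1 and 3 agree on Year; apply Year→PubID, Price and equate their PubID, Price entries.
Row 2 is now all distinguished symbols — the join is lossless.

Yes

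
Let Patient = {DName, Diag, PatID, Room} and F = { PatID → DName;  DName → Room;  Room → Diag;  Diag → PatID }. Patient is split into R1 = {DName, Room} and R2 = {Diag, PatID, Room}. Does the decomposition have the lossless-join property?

Yes

Common attributes: R1 ∩ R2 = {Room}.
Closure of {Room}: Room → Diag applies, adding Diag; Diag → PatID applies, adding PatID; PatID → DName applies, adding DName. So (Room)⁺ = {DName, Diag, PatID, Room}.
This closure contains every attribute of R1, so R1 ∩ R2 → R1. The join is lossless.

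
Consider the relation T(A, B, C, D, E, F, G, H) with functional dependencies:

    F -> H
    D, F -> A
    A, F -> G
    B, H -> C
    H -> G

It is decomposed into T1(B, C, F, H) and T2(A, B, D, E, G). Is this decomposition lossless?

Common attributes: T1 ∩ T2 = {B}.
No dependency enlarges {B}, so (B)⁺ = {B}.
The closure contains neither all of T1 = {B, C, F, H} nor all of T2 = {A, B, D, E, G}, so the common attributes are not a superkey of either fragment. The join is lossy.

No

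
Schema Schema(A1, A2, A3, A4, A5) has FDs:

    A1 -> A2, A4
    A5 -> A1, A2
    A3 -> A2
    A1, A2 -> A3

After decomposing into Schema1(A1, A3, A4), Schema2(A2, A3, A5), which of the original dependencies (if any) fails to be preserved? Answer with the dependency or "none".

Check A5 → A1, A2: no single fragment contains all of {A1, A2, A5}, and the restricted closure of {A5} across the fragments never reaches {A1, A2}.
A1 → A2, A4 is preserved.
A3 → A2 is preserved.
A1, A2 → A3 is preserved.

A5 -> A1, A2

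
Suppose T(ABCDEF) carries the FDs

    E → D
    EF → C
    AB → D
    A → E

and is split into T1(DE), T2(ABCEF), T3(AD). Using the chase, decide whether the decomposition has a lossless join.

Chase test. Columns are ABCDEF; row i has aⱼ where attribute j ∈ Ti, else bᵢⱼ.
Initial tableau (one row per fragment):
  row 1: b11 b12 b13 a4 a5 b16
  row 2: a1 a2 a3 b24 a5 a6
  row 3: a1 b32 b33 a4 b35 b36
Rows 1 and 2 agree on E; apply E→D and equate their D entries.
Rows 2 and 3 agree on A; apply A→E and equate their E entries.
Row 2 is now all distinguished symbols — the join is lossless.

Yes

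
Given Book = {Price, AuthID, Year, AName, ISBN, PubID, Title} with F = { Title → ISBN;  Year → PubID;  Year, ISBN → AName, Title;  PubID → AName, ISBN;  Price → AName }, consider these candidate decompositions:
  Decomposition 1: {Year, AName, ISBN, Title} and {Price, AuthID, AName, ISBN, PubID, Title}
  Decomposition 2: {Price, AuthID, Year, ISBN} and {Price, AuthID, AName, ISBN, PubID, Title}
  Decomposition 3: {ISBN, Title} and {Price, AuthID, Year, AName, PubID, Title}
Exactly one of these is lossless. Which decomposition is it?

Decomposition 3

Decomposition 1: common = {AName, ISBN, Title}, closure = {AName, ISBN, Title} → lossy.
Decomposition 2: common = {Price, AuthID, ISBN}, closure = {Price, AuthID, AName, ISBN} → lossy.
Decomposition 3: common = {Title}, closure = {ISBN, Title} → lossless.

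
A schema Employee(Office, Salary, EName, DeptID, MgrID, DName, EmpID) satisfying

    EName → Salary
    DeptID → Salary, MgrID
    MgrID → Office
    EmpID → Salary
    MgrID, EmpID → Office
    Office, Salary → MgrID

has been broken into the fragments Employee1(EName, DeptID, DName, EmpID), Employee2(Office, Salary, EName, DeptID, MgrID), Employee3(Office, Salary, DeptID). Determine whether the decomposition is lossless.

Yes

Chase test. Columns are Office, Salary, EName, DeptID, MgrID, DName, EmpID; row i has aⱼ where attribute j ∈ Employeei, else bᵢⱼ.
Initial tableau (one row per fragment):
  row 1: b11 b12 a3 a4 b15 a6 a7
  row 2: a1 a2 a3 a4 a5 b26 b27
  row 3: a1 a2 b33 a4 b35 b36 b37
Rows 1 and 2 agree on EName; apply EName→Salary and equate their Salary entries.
Rows 1 and 2 agree on DeptID; apply DeptID→Salary, MgrID and equate their Salary, MgrID entries.
Rows 1 and 3 agree on DeptID; apply DeptID→Salary, MgrID and equate their Salary, MgrID entries.
Rows 1 and 2 agree on MgrID; apply MgrID→Office and equate their Office entries.
Row 1 is now all distinguished symbols — the join is lossless.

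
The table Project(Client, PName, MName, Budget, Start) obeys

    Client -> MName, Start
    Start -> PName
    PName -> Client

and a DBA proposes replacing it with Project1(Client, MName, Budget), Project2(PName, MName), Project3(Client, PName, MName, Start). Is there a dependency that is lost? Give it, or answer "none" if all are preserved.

Client → MName, Start lies within Project3.
Start → PName lies within Project3.
PName → Client lies within Project3.
Every dependency is enforceable on the fragments, so the decomposition is dependency-preserving.

none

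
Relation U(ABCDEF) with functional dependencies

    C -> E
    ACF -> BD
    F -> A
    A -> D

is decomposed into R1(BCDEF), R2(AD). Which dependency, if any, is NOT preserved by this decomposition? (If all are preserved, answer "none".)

Check F → A: no single fragment contains all of {AF}, and the restricted closure of {F} across the fragments never reaches {A}.
C → E is preserved.
ACF → BD is preserved.
A → D is preserved.

F -> A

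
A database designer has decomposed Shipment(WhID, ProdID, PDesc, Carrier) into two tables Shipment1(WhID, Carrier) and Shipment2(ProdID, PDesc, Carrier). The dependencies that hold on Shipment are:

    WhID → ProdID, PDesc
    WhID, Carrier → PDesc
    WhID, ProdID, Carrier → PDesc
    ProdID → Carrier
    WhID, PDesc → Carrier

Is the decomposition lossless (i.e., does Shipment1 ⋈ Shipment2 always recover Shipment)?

Common attributes: Shipment1 ∩ Shipment2 = {Carrier}.
No dependency enlarges {Carrier}, so (Carrier)⁺ = {Carrier}.
The closure contains neither all of Shipment1 = {WhID, Carrier} nor all of Shipment2 = {ProdID, PDesc, Carrier}, so the common attributes are not a superkey of either fragment. The join is lossy.

No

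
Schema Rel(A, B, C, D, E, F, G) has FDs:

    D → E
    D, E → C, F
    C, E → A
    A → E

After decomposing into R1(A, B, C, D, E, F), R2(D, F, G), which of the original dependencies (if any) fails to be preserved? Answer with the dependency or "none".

none

D → E lies within R1.
D, E → C, F lies within R1.
C, E → A lies within R1.
A → E lies within R1.
Every dependency is enforceable on the fragments, so the decomposition is dependency-preserving.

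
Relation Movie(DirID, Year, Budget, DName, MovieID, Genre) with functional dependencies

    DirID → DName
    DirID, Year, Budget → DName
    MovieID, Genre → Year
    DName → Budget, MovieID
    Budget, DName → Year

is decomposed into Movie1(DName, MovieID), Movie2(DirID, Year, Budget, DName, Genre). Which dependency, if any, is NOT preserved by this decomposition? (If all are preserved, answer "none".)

Check MovieID, Genre → Year: no single fragment contains all of {Year, MovieID, Genre}, and the restricted closure of {MovieID, Genre} across the fragments never reaches {Year}.
DirID → DName is preserved.
DirID, Year, Budget → DName is preserved.
DName → Budget, MovieID is preserved.
Budget, DName → Year is preserved.

MovieID, Genre → Year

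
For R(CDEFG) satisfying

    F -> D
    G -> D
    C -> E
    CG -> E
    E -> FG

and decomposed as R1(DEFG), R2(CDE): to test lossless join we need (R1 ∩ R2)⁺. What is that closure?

R1 ∩ R2 = {DE}.
E → FG applies, adding FG
Closure: {DEFG}.

DEFG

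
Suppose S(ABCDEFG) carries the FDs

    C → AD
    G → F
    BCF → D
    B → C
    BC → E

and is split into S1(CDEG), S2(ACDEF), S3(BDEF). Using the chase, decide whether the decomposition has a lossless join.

No

Chase test. Columns are ABCDEFG; row i has aⱼ where attribute j ∈ Si, else bᵢⱼ.
Initial tableau (one row per fragment):
  row 1: b11 b12 a3 a4 a5 b16 a7
  row 2: a1 b22 a3 a4 a5 a6 b27
  row 3: b31 a2 b33 a4 a5 a6 b37
Rows 1 and 2 agree on C; apply C→AD and equate their AD entries.
No row becomes fully distinguished — the join is lossy.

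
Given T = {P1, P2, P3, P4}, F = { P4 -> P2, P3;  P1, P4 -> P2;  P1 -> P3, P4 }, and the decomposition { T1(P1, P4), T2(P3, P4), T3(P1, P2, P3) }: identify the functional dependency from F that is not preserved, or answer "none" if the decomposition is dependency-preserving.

P4 -> P2, P3

Check P4 → P2, P3: no single fragment contains all of {P2, P3, P4}, and the restricted closure of {P4} across the fragments never reaches {P2, P3}.
P1, P4 → P2 is preserved.
P1 → P3, P4 is preserved.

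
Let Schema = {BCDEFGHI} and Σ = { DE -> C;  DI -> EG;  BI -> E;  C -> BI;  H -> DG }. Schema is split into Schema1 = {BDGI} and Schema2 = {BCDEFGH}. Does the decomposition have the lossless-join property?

No

Common attributes: Schema1 ∩ Schema2 = {BDG}.
No dependency enlarges {BDG}, so (BDG)⁺ = {BDG}.
The closure contains neither all of Schema1 = {BDGI} nor all of Schema2 = {BCDEFGH}, so the common attributes are not a superkey of either fragment. The join is lossy.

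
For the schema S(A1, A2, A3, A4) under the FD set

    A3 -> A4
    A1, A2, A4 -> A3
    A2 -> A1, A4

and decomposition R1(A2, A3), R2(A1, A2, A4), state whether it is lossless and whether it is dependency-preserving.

Lossless test: (A2)⁺ = {A1, A2, A3, A4}, which contains all of one fragment — lossless.
Dependency preservation: the restricted closure of {A3} across the fragments never reaches {A4}, so A3 → A4 cannot be enforced without a join — not preserved.

lossless but not dependency-preserving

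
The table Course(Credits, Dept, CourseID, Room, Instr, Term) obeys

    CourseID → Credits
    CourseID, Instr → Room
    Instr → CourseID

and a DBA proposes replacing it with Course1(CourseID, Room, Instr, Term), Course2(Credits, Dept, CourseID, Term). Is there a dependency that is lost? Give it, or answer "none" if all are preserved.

CourseID → Credits lies within Course2.
CourseID, Instr → Room lies within Course1.
Instr → CourseID lies within Course1.
Every dependency is enforceable on the fragments, so the decomposition is dependency-preserving.

none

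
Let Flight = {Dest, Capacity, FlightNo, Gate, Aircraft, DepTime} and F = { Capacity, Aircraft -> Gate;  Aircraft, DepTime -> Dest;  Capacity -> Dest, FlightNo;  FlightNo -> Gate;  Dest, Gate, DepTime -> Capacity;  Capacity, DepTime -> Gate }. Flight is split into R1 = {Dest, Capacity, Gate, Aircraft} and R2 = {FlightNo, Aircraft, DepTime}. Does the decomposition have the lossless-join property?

Common attributes: R1 ∩ R2 = {Aircraft}.
No dependency enlarges {Aircraft}, so (Aircraft)⁺ = {Aircraft}.
The closure contains neither all of R1 = {Dest, Capacity, Gate, Aircraft} nor all of R2 = {FlightNo, Aircraft, DepTime}, so the common attributes are not a superkey of either fragment. The join is lossy.

No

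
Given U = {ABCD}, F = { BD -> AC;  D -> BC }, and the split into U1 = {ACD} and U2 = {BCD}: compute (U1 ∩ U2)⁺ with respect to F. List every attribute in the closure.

ABCD

U1 ∩ U2 = {CD}.
D → BC applies, adding B
BD → AC applies, adding A
Closure: {ABCD}.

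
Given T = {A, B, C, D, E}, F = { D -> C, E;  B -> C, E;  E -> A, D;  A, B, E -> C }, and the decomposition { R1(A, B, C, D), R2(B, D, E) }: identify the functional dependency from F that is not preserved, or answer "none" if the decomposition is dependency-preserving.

D → C, E: restricted closure across fragments reaches C, E.
B → C, E: restricted closure across fragments reaches C, E.
E → A, D: restricted closure across fragments reaches A, D.
A, B, E → C: restricted closure across fragments reaches C.
Every dependency is enforceable on the fragments, so the decomposition is dependency-preserving.

none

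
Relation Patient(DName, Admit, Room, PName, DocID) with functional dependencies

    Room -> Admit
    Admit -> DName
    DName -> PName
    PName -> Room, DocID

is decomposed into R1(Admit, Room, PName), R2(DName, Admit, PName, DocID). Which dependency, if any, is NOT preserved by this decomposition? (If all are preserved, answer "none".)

none

Room → Admit lies within R1.
Admit → DName lies within R2.
DName → PName lies within R2.
PName → Room, DocID: restricted closure across fragments reaches Room, DocID.
Every dependency is enforceable on the fragments, so the decomposition is dependency-preserving.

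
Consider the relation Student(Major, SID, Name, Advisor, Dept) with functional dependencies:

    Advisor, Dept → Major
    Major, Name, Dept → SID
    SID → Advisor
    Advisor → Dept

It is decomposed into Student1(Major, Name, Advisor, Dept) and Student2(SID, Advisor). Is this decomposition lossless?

No

Common attributes: Student1 ∩ Student2 = {Advisor}.
Closure of {Advisor}: Advisor → Dept applies, adding Dept; Advisor, Dept → Major applies, adding Major. So (Advisor)⁺ = {Major, Advisor, Dept}.
The closure contains neither all of Student1 = {Major, Name, Advisor, Dept} nor all of Student2 = {SID, Advisor}, so the common attributes are not a superkey of either fragment. The join is lossy.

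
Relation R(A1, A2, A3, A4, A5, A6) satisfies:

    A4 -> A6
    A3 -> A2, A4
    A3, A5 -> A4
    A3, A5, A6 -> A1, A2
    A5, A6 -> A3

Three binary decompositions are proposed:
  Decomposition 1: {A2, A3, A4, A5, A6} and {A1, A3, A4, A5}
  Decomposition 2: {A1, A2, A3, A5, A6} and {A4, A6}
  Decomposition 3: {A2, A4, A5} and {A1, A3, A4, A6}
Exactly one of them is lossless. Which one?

Decomposition 1: common = {A3, A4, A5}, closure = {A1, A2, A3, A4, A5, A6} → lossless.
Decomposition 2: common = {A6}, closure = {A6} → lossy.
Decomposition 3: common = {A4}, closure = {A4, A6} → lossy.

Decomposition 1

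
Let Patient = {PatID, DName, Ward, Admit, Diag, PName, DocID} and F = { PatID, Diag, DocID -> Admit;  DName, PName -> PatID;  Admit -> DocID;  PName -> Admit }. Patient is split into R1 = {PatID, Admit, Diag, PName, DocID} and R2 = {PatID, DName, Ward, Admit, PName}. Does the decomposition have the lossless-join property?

No

Common attributes: R1 ∩ R2 = {PatID, Admit, PName}.
Closure of {PatID, Admit, PName}: Admit → DocID applies, adding DocID. So (PatID, Admit, PName)⁺ = {PatID, Admit, PName, DocID}.
The closure contains neither all of R1 = {PatID, Admit, Diag, PName, DocID} nor all of R2 = {PatID, DName, Ward, Admit, PName}, so the common attributes are not a superkey of either fragment. The join is lossy.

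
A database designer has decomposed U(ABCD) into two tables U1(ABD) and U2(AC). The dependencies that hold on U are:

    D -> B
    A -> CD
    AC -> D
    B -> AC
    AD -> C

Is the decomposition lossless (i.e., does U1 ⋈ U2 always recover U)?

Common attributes: U1 ∩ U2 = {A}.
Closure of {A}: A → CD applies, adding CD; D → B applies, adding B. So (A)⁺ = {ABCD}.
This closure contains every attribute of U1, so U1 ∩ U2 → U1. The join is lossless.

Yes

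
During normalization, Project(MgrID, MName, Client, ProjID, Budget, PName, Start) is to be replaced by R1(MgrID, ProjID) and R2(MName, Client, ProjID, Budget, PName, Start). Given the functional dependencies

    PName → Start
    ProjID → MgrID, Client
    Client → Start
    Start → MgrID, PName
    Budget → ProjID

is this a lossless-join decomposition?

Common attributes: R1 ∩ R2 = {ProjID}.
Closure of {ProjID}: ProjID → MgrID, Client applies, adding MgrID, Client; Client → Start applies, adding Start; Start → MgrID, PName applies, adding PName. So (ProjID)⁺ = {MgrID, Client, ProjID, PName, Start}.
This closure contains every attribute of R1, so R1 ∩ R2 → R1. The join is lossless.

Yes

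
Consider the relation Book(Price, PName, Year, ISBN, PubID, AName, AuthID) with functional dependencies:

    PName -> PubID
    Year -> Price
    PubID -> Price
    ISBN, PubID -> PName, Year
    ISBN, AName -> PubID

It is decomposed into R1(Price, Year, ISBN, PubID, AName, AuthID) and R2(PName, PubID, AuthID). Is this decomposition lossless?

No

Common attributes: R1 ∩ R2 = {PubID, AuthID}.
Closure of {PubID, AuthID}: PubID → Price applies, adding Price. So (PubID, AuthID)⁺ = {Price, PubID, AuthID}.
The closure contains neither all of R1 = {Price, Year, ISBN, PubID, AName, AuthID} nor all of R2 = {PName, PubID, AuthID}, so the common attributes are not a superkey of either fragment. The join is lossy.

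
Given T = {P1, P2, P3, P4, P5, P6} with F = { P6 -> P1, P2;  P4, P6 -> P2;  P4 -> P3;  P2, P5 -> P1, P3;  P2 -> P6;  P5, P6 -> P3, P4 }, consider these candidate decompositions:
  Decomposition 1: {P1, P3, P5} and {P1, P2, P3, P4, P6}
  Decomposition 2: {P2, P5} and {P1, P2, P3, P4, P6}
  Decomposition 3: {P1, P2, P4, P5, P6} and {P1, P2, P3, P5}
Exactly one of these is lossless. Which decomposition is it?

Decomposition 1: common = {P1, P3}, closure = {P1, P3} → lossy.
Decomposition 2: common = {P2}, closure = {P1, P2, P6} → lossy.
Decomposition 3: common = {P1, P2, P5}, closure = {P1, P2, P3, P4, P5, P6} → lossless.

Decomposition 3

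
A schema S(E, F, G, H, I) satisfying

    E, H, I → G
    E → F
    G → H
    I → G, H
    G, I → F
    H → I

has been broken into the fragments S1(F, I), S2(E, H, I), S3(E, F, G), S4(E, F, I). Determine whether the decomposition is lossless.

Chase test. Columns are E, F, G, H, I; row i has aⱼ where attribute j ∈ Si, else bᵢⱼ.
Initial tableau (one row per fragment):
  row 1: b11 a2 b13 b14 a5
  row 2: a1 b22 b23 a4 a5
  row 3: a1 a2 a3 b34 b35
  row 4: a1 a2 b43 b44 a5
Rows 2 and 3 agree on E; apply E→F and equate their F entries.
Rows 1 and 2 agree on I; apply I→G, H and equate their G, H entries.
Rows 1 and 4 agree on I; apply I→G, H and equate their G, H entries.
No row becomes fully distinguished — the join is lossy.

No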